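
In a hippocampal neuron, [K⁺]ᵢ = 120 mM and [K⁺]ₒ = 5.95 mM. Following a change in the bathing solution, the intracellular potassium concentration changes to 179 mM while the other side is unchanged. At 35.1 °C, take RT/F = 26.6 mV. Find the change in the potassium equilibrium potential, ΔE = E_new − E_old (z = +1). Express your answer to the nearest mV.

-11 mV

E_old = (26.6/1)·ln(5.95/120) = -79.91 mV
E_new = (26.6/1)·ln(5.95/179) = -90.55 mV
ΔE = -90.55 − (-79.91) = -10.64 mV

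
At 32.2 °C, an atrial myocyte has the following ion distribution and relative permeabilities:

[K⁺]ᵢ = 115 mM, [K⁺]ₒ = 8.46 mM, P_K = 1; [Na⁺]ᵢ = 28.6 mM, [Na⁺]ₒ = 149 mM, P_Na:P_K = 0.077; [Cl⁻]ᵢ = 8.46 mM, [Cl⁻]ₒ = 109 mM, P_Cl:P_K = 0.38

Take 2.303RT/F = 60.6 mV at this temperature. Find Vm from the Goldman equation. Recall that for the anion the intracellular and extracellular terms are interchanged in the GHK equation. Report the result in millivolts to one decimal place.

-50.7 mV

Vm = 60.6 · log₁₀[(Σ P·[cation]ₒ + Σ P·[anion]ᵢ) / (Σ P·[cation]ᵢ + Σ P·[anion]ₒ)]
Numerator = 1×8.46 + 0.077×149 + 0.38×8.46 = 23.15
Denominator = 1×115 + 0.077×28.6 + 0.38×109 = 158.6
Vm = 60.6 · log₁₀(0.14593) = 60.6 × (-0.8359) = -50.65 mV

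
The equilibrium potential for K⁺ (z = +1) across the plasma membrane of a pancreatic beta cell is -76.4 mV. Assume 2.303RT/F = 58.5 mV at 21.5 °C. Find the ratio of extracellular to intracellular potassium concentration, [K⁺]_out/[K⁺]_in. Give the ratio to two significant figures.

0.049

log₁₀([out]/[in]) = E·z/(58.5) = -76.4 × 1 / 58.5 = -1.3060
[out]/[in] = 10^(-1.3060) = 0.04943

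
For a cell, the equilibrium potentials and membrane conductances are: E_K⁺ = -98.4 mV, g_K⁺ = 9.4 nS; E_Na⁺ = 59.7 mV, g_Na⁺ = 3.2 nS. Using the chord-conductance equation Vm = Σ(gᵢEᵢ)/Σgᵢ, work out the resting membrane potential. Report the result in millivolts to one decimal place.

Σ gᵢEᵢ = 9.4·(-98.4) + 3.2·(59.7) = -733.92
Σ gᵢ = 9.4 + 3.2 = 12.6
Vm = -733.92 / 12.6 = -58.25 mV

-58.2 mV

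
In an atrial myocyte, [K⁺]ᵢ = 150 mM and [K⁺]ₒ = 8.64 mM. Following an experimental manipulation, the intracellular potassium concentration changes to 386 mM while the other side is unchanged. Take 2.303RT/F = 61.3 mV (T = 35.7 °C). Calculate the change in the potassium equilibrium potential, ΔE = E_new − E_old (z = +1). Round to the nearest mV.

-25 mV

E_old = (61.3/1)·log₁₀(8.64/150) = -75.99 mV
E_new = (61.3/1)·log₁₀(8.64/386) = -101.15 mV
ΔE = -101.15 − (-75.99) = -25.16 mV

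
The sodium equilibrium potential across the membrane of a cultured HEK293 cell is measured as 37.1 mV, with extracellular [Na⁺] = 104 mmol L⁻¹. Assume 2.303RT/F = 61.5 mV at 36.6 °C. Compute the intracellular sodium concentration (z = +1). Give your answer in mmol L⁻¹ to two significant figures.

Nernst: E = (61.5/1) · log₁₀([out]/[in]), so log₁₀([out]/[in]) = 37.1 × 1 / 61.5 = 0.6033.
[out]/[in] = 10^(0.6033) = 4.011.
[in] = 104 / 4.011 = 25.93 mmol L⁻¹.

26 mmol L⁻¹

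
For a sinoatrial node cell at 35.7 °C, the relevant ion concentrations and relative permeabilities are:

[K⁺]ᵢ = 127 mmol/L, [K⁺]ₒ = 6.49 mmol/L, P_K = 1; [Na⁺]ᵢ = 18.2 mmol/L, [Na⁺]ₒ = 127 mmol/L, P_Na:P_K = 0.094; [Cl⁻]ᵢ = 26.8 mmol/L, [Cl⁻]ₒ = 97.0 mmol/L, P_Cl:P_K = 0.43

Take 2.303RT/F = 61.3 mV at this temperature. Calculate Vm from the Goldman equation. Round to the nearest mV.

Vm = 61.3 · log₁₀[(Σ P·[cation]ₒ + Σ P·[anion]ᵢ) / (Σ P·[cation]ᵢ + Σ P·[anion]ₒ)]
Numerator = 1×6.49 + 0.094×127 + 0.43×26.8 = 29.95
Denominator = 1×127 + 0.094×18.2 + 0.43×97.0 = 170.4
Vm = 61.3 · log₁₀(0.17575) = 61.3 × (-0.7551) = -46.29 mV

-46 mV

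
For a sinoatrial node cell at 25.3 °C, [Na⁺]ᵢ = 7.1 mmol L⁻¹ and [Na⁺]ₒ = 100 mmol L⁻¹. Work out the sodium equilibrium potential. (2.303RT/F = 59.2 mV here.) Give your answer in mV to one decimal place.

E = (59.2/z) · log₁₀([Na⁺]_out/[Na⁺]_in) with z = +1.
= (59.2/1) · log₁₀(100/7.1) = 59.20 · log₁₀(14.08)
= 59.20 · (1.1487) = 68.01 mV

68.0 mV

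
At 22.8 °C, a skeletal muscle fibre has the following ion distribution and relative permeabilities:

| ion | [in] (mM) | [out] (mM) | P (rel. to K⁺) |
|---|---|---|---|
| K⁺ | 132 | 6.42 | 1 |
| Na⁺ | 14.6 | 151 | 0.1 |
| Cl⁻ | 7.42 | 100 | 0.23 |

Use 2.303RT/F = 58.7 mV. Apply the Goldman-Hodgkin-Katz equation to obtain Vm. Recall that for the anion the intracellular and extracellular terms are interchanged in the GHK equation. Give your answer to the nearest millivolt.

Vm = 58.7 · log₁₀[(Σ P·[cation]ₒ + Σ P·[anion]ᵢ) / (Σ P·[cation]ᵢ + Σ P·[anion]ₒ)]
Numerator = 1×6.42 + 0.1×151 + 0.23×7.42 = 23.23
Denominator = 1×132 + 0.1×14.6 + 0.23×100 = 156.5
Vm = 58.7 · log₁₀(0.14845) = 58.7 × (-0.8284) = -48.63 mV

-49 mV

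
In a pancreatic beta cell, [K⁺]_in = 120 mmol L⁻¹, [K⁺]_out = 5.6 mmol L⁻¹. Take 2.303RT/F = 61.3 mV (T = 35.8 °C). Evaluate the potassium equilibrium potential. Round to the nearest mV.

E = (61.3/z) · log₁₀([K⁺]_out/[K⁺]_in) with z = +1.
= (61.3/1) · log₁₀(5.6/120) = 61.30 · log₁₀(0.04667)
= 61.30 · (-1.3310) = -81.59 mV

-82 mV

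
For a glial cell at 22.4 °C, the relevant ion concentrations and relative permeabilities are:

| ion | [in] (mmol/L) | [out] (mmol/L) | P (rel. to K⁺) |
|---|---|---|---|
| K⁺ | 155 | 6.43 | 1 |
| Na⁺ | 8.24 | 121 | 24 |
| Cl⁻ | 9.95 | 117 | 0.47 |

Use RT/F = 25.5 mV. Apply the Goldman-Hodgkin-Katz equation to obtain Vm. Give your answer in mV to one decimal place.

50.2 mV

Vm = 25.5 · ln[(Σ P·[cation]ₒ + Σ P·[anion]ᵢ) / (Σ P·[cation]ᵢ + Σ P·[anion]ₒ)]
Numerator = 1×6.43 + 24×121 + 0.47×9.95 = 2915
Denominator = 1×155 + 24×8.24 + 0.47×117 = 407.8
Vm = 25.5 · ln(7.1492) = 25.5 × (1.9670) = 50.16 mV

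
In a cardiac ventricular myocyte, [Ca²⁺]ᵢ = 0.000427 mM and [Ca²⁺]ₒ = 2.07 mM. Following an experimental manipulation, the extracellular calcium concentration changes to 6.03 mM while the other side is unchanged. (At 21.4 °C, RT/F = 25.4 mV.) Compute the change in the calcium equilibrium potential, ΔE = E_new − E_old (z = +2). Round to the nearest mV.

E_old = (25.4/2)·ln(2.07/0.000427) = 107.78 mV
E_new = (25.4/2)·ln(6.03/0.000427) = 121.35 mV
ΔE = 121.35 − (107.78) = 13.58 mV

14 mV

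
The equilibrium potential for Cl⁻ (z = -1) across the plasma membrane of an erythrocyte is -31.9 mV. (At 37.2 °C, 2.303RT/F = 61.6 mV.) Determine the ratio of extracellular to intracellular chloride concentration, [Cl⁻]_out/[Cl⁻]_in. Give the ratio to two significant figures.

3.3

log₁₀([out]/[in]) = E·z/(61.6) = -31.9 × -1 / 61.6 = 0.5179
[out]/[in] = 10^(0.5179) = 3.295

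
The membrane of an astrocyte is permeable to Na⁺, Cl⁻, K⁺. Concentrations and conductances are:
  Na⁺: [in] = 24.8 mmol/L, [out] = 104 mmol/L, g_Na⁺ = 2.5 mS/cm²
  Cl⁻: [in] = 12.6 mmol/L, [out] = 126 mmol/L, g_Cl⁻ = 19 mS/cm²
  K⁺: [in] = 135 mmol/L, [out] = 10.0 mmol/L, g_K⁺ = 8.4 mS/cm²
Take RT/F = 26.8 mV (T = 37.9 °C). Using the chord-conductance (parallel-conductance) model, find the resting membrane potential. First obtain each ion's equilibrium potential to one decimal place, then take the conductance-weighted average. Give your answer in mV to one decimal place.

E_Na⁺ = (26.8/1)·ln(104/24.8) = 38.4 mV
E_Cl⁻ = (26.8/-1)·ln(126/12.6) = -61.7 mV
E_K⁺ = (26.8/1)·ln(10.0/135) = -69.8 mV
Vm = (Σ gᵢEᵢ)/(Σ gᵢ) = (2.5·38.4 + 19·-61.7 + 8.4·-69.8) / (2.5 + 19 + 8.4)
= -1662.62 / 29.9 = -55.61 mV

-55.6 mV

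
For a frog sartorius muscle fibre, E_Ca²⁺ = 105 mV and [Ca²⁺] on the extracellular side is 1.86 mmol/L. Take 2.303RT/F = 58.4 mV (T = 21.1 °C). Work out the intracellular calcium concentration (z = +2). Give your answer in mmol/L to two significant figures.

0.00047 mmol/L

Nernst: E = (58.4/2) · log₁₀([out]/[in]), so log₁₀([out]/[in]) = 105.0 × 2 / 58.4 = 3.5959.
[out]/[in] = 10^(3.5959) = 3944.
[in] = 1.86 / 3944 = 0.0004717 mmol/L.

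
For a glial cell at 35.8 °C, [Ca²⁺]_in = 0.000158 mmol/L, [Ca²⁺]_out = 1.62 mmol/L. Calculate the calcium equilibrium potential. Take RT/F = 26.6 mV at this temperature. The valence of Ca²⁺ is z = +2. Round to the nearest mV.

123 mV

E = (26.6/z) · ln([Ca²⁺]_out/[Ca²⁺]_in) with z = +2.
= (26.6/2) · ln(1.62/0.000158) = 13.30 · ln(1.025e+04)
= 13.30 · (9.2353) = 122.83 mV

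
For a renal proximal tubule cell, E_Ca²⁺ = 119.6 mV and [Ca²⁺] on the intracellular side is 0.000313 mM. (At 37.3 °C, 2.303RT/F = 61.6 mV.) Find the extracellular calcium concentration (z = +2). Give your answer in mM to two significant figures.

2.4 mM

Nernst: E = (61.6/2) · log₁₀([out]/[in]), so log₁₀([out]/[in]) = 119.6 × 2 / 61.6 = 3.8831.
[out]/[in] = 10^(3.8831) = 7640.
[out] = 7640 × 0.000313 = 2.391 mM.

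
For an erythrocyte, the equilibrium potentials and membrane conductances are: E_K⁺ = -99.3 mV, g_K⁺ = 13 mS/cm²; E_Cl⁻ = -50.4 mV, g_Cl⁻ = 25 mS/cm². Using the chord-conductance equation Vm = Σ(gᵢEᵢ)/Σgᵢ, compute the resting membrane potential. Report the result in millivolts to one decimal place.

Σ gᵢEᵢ = 13·(-99.3) + 25·(-50.4) = -2550.90
Σ gᵢ = 13 + 25 = 38
Vm = -2550.90 / 38 = -67.13 mV

-67.1 mV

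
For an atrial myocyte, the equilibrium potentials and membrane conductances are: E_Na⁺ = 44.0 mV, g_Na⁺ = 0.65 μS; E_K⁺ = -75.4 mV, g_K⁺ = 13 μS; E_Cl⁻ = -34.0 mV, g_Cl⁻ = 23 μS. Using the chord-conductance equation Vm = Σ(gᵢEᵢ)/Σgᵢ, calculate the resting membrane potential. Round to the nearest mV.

Σ gᵢEᵢ = 0.65·(44.0) + 13·(-75.4) + 23·(-34.0) = -1733.60
Σ gᵢ = 0.65 + 13 + 23 = 36.65
Vm = -1733.60 / 36.65 = -47.30 mV

-47 mV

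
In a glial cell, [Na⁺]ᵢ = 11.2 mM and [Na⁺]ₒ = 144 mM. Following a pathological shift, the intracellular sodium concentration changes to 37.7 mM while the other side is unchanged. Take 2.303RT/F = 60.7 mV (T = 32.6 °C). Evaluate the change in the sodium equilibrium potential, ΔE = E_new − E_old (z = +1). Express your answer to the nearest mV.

E_old = (60.7/1)·log₁₀(144/11.2) = 67.33 mV
E_new = (60.7/1)·log₁₀(144/37.7) = 35.33 mV
ΔE = 35.33 − (67.33) = -32.00 mV

-32 mV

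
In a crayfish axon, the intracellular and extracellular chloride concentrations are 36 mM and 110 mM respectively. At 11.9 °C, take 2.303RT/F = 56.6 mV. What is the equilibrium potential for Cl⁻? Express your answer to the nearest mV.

-27 mV

E = (56.6/z) · log₁₀([Cl⁻]_out/[Cl⁻]_in) with z = -1.
For an anion, dividing by z = -1 reverses the sign.
= (56.6/-1) · log₁₀(110/36) = -56.60 · log₁₀(3.056)
= -56.60 · (0.4851) = -27.46 mV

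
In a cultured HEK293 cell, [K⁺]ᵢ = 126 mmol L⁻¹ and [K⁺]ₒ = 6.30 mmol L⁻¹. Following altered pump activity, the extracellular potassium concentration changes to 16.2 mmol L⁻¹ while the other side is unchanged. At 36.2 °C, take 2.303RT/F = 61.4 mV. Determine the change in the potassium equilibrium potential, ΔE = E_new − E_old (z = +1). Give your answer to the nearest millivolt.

E_old = (61.4/1)·log₁₀(6.30/126) = -79.88 mV
E_new = (61.4/1)·log₁₀(16.2/126) = -54.70 mV
ΔE = -54.70 − (-79.88) = 25.18 mV

25 mV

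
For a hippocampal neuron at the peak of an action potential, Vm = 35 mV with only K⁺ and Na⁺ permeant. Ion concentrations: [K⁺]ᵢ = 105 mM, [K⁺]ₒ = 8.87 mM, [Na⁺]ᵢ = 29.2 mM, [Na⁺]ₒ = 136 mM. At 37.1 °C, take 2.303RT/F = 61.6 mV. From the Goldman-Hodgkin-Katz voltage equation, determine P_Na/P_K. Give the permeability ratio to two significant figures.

14

Let α = P_Na/P_K. GHK: Vm = 61.6·log₁₀[(Kₒ + α·Naₒ)/(Kᵢ + α·Naᵢ)].
10^(Vm/61.6) = 10^(35.0/61.6) = 3.6998
So 3.6998·(Kᵢ + α·Naᵢ) = Kₒ + α·Naₒ → α = (3.6998·105.0 − 8.87) / (136.0 − 3.6998·29.2)
α = (388.5 − 8.87) / (136.0 − 108) = 379.6/27.96 = 13.57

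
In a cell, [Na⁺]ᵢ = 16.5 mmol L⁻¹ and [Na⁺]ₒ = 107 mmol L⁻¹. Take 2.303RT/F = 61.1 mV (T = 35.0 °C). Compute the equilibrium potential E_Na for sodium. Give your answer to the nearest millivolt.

E = (61.1/z) · log₁₀([Na⁺]_out/[Na⁺]_in) with z = +1.
= (61.1/1) · log₁₀(107/16.5) = 61.10 · log₁₀(6.485)
= 61.10 · (0.8119) = 49.61 mV

50 mV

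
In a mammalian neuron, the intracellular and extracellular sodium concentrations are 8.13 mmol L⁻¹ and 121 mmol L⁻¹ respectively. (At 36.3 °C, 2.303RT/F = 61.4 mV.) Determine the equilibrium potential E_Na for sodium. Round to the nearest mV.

72 mV

E = (61.4/z) · log₁₀([Na⁺]_out/[Na⁺]_in) with z = +1.
= (61.4/1) · log₁₀(121/8.13) = 61.40 · log₁₀(14.88)
= 61.40 · (1.1727) = 72.00 mV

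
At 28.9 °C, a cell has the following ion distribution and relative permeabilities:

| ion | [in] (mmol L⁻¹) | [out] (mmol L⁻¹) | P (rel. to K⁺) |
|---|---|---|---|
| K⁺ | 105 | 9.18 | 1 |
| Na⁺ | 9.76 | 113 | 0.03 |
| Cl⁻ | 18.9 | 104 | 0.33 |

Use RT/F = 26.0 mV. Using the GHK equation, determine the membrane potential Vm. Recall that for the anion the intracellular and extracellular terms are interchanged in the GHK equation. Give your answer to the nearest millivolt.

-52 mV

Vm = 26.0 · ln[(Σ P·[cation]ₒ + Σ P·[anion]ᵢ) / (Σ P·[cation]ᵢ + Σ P·[anion]ₒ)]
Numerator = 1×9.18 + 0.03×113 + 0.33×18.9 = 18.81
Denominator = 1×105 + 0.03×9.76 + 0.33×104 = 139.6
Vm = 26.0 · ln(0.13471) = 26.0 × (-2.0046) = -52.12 mV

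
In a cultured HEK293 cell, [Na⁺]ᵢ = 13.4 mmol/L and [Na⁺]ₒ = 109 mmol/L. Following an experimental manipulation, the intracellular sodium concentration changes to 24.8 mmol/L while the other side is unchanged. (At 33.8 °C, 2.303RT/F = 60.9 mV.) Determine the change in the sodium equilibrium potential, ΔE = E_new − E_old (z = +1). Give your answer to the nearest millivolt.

E_old = (60.9/1)·log₁₀(109/13.4) = 55.44 mV
E_new = (60.9/1)·log₁₀(109/24.8) = 39.16 mV
ΔE = 39.16 − (55.44) = -16.28 mV

-16 mV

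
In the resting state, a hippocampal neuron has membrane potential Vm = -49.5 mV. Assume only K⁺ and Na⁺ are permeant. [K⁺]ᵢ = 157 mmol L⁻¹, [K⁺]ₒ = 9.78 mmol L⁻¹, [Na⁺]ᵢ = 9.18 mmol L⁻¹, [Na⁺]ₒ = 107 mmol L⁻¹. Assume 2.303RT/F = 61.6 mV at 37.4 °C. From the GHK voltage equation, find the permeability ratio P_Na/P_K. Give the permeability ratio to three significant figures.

0.141

Let α = P_Na/P_K. GHK: Vm = 61.6·log₁₀[(Kₒ + α·Naₒ)/(Kᵢ + α·Naᵢ)].
10^(Vm/61.6) = 10^(-49.5/61.6) = 0.15719
So 0.15719·(Kᵢ + α·Naᵢ) = Kₒ + α·Naₒ → α = (0.15719·157.0 − 9.78) / (107.0 − 0.15719·9.18)
α = (24.68 − 9.78) / (107.0 − 1.443) = 14.9/105.6 = 0.1411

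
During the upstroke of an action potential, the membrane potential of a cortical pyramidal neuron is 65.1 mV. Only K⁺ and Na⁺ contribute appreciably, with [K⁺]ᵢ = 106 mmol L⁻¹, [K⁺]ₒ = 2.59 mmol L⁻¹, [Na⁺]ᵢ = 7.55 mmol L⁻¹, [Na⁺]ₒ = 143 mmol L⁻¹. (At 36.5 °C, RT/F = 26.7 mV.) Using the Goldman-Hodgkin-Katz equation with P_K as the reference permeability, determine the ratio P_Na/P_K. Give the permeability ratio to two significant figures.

21

Let α = P_Na/P_K. GHK: Vm = 26.7·ln[(Kₒ + α·Naₒ)/(Kᵢ + α·Naᵢ)].
e^(Vm/26.7) = e^(65.1/26.7) = 11.452
So 11.452·(Kᵢ + α·Naᵢ) = Kₒ + α·Naₒ → α = (11.452·106.0 − 2.59) / (143.0 − 11.452·7.55)
α = (1214 − 2.59) / (143.0 − 86.47) = 1211/56.53 = 21.43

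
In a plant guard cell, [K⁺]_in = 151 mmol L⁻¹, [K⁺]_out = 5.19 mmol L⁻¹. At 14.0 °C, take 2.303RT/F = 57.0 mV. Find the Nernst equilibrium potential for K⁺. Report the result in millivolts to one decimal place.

-83.4 mV

E = (57.0/z) · log₁₀([K⁺]_out/[K⁺]_in) with z = +1.
= (57.0/1) · log₁₀(5.19/151) = 57.00 · log₁₀(0.03437)
= 57.00 · (-1.4638) = -83.44 mV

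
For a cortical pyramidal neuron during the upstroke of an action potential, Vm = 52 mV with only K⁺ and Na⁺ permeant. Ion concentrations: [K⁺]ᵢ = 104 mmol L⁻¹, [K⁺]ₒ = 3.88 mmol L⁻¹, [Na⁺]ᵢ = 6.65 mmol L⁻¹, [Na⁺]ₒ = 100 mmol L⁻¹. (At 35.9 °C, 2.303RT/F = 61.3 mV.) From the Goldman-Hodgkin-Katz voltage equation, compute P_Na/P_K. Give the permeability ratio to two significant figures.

Let α = P_Na/P_K. GHK: Vm = 61.3·log₁₀[(Kₒ + α·Naₒ)/(Kᵢ + α·Naᵢ)].
10^(Vm/61.3) = 10^(52.0/61.3) = 7.0516
So 7.0516·(Kᵢ + α·Naᵢ) = Kₒ + α·Naₒ → α = (7.0516·104.0 − 3.88) / (100.0 − 7.0516·6.65)
α = (733.4 − 3.88) / (100.0 − 46.89) = 729.5/53.11 = 13.74

14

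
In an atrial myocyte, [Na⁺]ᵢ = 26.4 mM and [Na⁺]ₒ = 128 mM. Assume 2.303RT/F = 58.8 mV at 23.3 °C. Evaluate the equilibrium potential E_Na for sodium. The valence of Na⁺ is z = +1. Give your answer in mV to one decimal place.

E = (58.8/z) · log₁₀([Na⁺]_out/[Na⁺]_in) with z = +1.
= (58.8/1) · log₁₀(128/26.4) = 58.80 · log₁₀(4.848)
= 58.80 · (0.6856) = 40.31 mV

40.3 mV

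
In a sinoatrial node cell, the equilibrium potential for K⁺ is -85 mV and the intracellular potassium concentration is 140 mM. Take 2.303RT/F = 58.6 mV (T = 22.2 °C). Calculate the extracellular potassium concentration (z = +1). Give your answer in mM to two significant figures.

5.0 mM

Nernst: E = (58.6/1) · log₁₀([out]/[in]), so log₁₀([out]/[in]) = -85.0 × 1 / 58.6 = -1.4505.
[out]/[in] = 10^(-1.4505) = 0.03544.
[out] = 0.03544 × 140 = 4.962 mM.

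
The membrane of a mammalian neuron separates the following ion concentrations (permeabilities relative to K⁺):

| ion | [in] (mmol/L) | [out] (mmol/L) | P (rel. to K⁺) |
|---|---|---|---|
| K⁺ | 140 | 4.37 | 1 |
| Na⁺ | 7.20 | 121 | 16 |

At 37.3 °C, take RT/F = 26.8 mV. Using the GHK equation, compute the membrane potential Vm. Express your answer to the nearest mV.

Vm = 26.8 · ln[(Σ P·[cation]ₒ + Σ P·[anion]ᵢ) / (Σ P·[cation]ᵢ + Σ P·[anion]ₒ)]
Numerator = 1×4.37 + 16×121 = 1940
Denominator = 1×140 + 16×7.20 = 255.2
Vm = 26.8 · ln(7.6033) = 26.8 × (2.0286) = 54.37 mV

54 mV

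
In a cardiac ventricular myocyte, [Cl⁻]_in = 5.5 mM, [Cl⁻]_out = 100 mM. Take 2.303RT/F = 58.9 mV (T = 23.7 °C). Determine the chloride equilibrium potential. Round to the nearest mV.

E = (58.9/z) · log₁₀([Cl⁻]_out/[Cl⁻]_in) with z = -1.
For an anion, dividing by z = -1 reverses the sign.
= (58.9/-1) · log₁₀(100/5.5) = -58.90 · log₁₀(18.18)
= -58.90 · (1.2596) = -74.19 mV

-74 mV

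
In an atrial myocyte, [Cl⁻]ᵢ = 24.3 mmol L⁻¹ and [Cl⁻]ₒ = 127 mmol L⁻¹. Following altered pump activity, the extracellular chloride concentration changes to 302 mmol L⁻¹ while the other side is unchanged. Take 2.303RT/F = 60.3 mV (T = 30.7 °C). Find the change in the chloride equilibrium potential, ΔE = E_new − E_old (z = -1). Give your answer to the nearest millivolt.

E_old = (60.3/-1)·log₁₀(127/24.3) = -43.31 mV
E_new = (60.3/-1)·log₁₀(302/24.3) = -65.99 mV
ΔE = -65.99 − (-43.31) = -22.69 mV

-23 mV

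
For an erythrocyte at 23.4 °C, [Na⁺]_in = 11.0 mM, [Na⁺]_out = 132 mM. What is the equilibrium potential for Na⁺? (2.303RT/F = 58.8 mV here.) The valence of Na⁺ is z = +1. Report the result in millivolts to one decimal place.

63.5 mV

E = (58.8/z) · log₁₀([Na⁺]_out/[Na⁺]_in) with z = +1.
= (58.8/1) · log₁₀(132/11.0) = 58.80 · log₁₀(12)
= 58.80 · (1.0792) = 63.46 mV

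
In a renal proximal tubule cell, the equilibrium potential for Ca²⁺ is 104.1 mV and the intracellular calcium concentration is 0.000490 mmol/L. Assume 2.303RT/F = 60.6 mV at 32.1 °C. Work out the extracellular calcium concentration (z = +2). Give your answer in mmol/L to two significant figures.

1.3 mmol/L

Nernst: E = (60.6/2) · log₁₀([out]/[in]), so log₁₀([out]/[in]) = 104.1 × 2 / 60.6 = 3.4356.
[out]/[in] = 10^(3.4356) = 2727.
[out] = 2727 × 0.000490 = 1.336 mmol/L.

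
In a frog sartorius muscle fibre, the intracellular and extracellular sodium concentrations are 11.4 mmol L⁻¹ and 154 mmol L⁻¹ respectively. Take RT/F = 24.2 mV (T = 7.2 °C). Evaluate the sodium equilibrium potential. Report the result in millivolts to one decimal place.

E = (24.2/z) · ln([Na⁺]_out/[Na⁺]_in) with z = +1.
= (24.2/1) · ln(154/11.4) = 24.20 · ln(13.51)
= 24.20 · (2.6033) = 63.00 mV

63.0 mV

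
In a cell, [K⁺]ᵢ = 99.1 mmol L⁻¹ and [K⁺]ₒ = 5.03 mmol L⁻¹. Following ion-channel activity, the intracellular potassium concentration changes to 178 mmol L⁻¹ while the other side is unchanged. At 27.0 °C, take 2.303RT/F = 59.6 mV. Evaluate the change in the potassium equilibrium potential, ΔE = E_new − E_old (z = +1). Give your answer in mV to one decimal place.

E_old = (59.6/1)·log₁₀(5.03/99.1) = -77.15 mV
E_new = (59.6/1)·log₁₀(5.03/178) = -92.31 mV
ΔE = -92.31 − (-77.15) = -15.16 mV

-15.2 mV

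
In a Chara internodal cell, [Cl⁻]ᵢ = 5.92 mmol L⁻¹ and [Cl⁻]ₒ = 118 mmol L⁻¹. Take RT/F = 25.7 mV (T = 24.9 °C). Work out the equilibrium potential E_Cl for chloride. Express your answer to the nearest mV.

E = (25.7/z) · ln([Cl⁻]_out/[Cl⁻]_in) with z = -1.
For an anion, dividing by z = -1 reverses the sign.
= (25.7/-1) · ln(118/5.92) = -25.70 · ln(19.93)
= -25.70 · (2.9923) = -76.90 mV

-77 mV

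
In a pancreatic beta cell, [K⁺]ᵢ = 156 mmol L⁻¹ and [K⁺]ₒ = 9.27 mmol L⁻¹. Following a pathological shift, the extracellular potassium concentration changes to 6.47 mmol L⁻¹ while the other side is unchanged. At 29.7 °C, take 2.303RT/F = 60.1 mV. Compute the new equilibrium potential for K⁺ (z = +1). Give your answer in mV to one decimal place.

-83.1 mV

After the shift: [K⁺]_out = 6.47, [K⁺]_in = 156 mmol L⁻¹.
E_new = (60.1/1)·log₁₀(6.47/156) = 60.10 · (-1.3822) = -83.07 mV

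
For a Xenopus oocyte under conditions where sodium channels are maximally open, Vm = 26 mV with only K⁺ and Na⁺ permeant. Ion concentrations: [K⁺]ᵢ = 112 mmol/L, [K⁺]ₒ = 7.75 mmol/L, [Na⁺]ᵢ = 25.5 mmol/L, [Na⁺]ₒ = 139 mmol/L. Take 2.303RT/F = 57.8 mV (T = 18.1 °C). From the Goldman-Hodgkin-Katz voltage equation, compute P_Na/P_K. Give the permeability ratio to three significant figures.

Let α = P_Na/P_K. GHK: Vm = 57.8·log₁₀[(Kₒ + α·Naₒ)/(Kᵢ + α·Naᵢ)].
10^(Vm/57.8) = 10^(26.0/57.8) = 2.8173
So 2.8173·(Kᵢ + α·Naᵢ) = Kₒ + α·Naₒ → α = (2.8173·112.0 − 7.75) / (139.0 − 2.8173·25.5)
α = (315.5 − 7.75) / (139.0 − 71.84) = 307.8/67.16 = 4.583

4.58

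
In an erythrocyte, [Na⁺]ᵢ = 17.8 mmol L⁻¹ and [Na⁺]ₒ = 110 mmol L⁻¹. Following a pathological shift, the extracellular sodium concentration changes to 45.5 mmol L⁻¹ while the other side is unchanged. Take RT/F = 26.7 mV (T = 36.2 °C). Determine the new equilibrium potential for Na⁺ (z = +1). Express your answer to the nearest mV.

After the shift: [Na⁺]_out = 45.5, [Na⁺]_in = 17.8 mmol L⁻¹.
E_new = (26.7/1)·ln(45.5/17.8) = 26.70 · (0.9385) = 25.06 mV

25 mV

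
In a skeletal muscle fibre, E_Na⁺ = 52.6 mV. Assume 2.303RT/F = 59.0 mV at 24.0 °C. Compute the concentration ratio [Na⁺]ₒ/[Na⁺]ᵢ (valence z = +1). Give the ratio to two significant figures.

7.8

log₁₀([out]/[in]) = E·z/(59.0) = 52.6 × 1 / 59.0 = 0.8915
[out]/[in] = 10^(0.8915) = 7.79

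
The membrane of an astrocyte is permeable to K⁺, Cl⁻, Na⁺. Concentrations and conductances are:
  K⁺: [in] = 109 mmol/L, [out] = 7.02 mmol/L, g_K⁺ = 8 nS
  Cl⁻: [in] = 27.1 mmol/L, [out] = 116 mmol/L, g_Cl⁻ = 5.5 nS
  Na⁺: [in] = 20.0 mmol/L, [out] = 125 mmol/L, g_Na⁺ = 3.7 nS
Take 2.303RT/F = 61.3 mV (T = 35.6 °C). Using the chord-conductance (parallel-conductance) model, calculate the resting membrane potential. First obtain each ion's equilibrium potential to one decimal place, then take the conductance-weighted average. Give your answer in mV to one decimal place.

E_K⁺ = (61.3/1)·log₁₀(7.02/109) = -73.0 mV
E_Cl⁻ = (61.3/-1)·log₁₀(116/27.1) = -38.7 mV
E_Na⁺ = (61.3/1)·log₁₀(125/20.0) = 48.8 mV
Vm = (Σ gᵢEᵢ)/(Σ gᵢ) = (8·-73.0 + 5.5·-38.7 + 3.7·48.8) / (8 + 5.5 + 3.7)
= -616.29 / 17.2 = -35.83 mV

-35.8 mV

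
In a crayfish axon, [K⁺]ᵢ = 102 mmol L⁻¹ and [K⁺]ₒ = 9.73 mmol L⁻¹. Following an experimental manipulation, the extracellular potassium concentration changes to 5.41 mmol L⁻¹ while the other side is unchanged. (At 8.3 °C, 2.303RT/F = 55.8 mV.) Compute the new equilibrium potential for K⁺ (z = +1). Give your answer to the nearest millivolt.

After the shift: [K⁺]_out = 5.41, [K⁺]_in = 102 mmol L⁻¹.
E_new = (55.8/1)·log₁₀(5.41/102) = 55.80 · (-1.2754) = -71.17 mV

-71 mV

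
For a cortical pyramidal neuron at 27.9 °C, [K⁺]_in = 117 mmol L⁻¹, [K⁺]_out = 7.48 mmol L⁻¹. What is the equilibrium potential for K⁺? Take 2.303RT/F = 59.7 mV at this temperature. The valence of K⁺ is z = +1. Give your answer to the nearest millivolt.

-71 mV

E = (59.7/z) · log₁₀([K⁺]_out/[K⁺]_in) with z = +1.
= (59.7/1) · log₁₀(7.48/117) = 59.70 · log₁₀(0.06393)
= 59.70 · (-1.1943) = -71.30 mV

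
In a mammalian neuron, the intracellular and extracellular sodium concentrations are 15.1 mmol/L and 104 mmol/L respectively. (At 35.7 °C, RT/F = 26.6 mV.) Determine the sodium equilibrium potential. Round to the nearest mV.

51 mV

E = (26.6/z) · ln([Na⁺]_out/[Na⁺]_in) with z = +1.
= (26.6/1) · ln(104/15.1) = 26.60 · ln(6.887)
= 26.60 · (1.9297) = 51.33 mV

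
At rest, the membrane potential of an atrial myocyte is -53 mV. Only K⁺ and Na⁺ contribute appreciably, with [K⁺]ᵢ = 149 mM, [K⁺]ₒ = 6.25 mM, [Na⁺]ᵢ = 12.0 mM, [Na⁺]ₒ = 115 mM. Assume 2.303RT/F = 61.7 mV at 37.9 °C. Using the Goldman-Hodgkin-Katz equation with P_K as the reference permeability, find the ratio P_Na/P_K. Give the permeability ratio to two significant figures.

Let α = P_Na/P_K. GHK: Vm = 61.7·log₁₀[(Kₒ + α·Naₒ)/(Kᵢ + α·Naᵢ)].
10^(Vm/61.7) = 10^(-53.0/61.7) = 0.13836
So 0.13836·(Kᵢ + α·Naᵢ) = Kₒ + α·Naₒ → α = (0.13836·149.0 − 6.25) / (115.0 − 0.13836·12.0)
α = (20.62 − 6.25) / (115.0 − 1.66) = 14.37/113.3 = 0.1267

0.13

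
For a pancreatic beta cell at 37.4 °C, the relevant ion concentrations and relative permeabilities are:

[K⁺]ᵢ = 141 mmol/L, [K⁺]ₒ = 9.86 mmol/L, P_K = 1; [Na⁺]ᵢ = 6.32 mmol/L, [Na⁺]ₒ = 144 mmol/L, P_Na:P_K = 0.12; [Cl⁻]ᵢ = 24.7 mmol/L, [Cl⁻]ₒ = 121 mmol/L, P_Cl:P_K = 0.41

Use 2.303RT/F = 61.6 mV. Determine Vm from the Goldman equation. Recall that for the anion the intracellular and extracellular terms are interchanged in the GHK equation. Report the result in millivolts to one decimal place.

Vm = 61.6 · log₁₀[(Σ P·[cation]ₒ + Σ P·[anion]ᵢ) / (Σ P·[cation]ᵢ + Σ P·[anion]ₒ)]
Numerator = 1×9.86 + 0.12×144 + 0.41×24.7 = 37.27
Denominator = 1×141 + 0.12×6.32 + 0.41×121 = 191.4
Vm = 61.6 · log₁₀(0.19474) = 61.6 × (-0.7105) = -43.77 mV

-43.8 mV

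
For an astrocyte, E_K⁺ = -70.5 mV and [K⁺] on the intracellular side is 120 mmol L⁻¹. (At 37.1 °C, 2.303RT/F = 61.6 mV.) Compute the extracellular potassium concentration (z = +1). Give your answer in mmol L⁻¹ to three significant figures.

8.60 mmol L⁻¹

Nernst: E = (61.6/1) · log₁₀([out]/[in]), so log₁₀([out]/[in]) = -70.5 × 1 / 61.6 = -1.1445.
[out]/[in] = 10^(-1.1445) = 0.0717.
[out] = 0.0717 × 120 = 8.604 mmol L⁻¹.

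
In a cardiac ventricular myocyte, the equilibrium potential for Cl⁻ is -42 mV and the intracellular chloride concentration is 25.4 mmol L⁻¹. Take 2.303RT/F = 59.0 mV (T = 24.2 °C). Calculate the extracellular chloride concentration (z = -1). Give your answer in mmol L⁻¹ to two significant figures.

Nernst: E = (59.0/-1) · log₁₀([out]/[in]), so log₁₀([out]/[in]) = -42.0 × -1 / 59.0 = 0.7119.
[out]/[in] = 10^(0.7119) = 5.151.
[out] = 5.151 × 25.4 = 130.8 mmol L⁻¹.

130 mmol L⁻¹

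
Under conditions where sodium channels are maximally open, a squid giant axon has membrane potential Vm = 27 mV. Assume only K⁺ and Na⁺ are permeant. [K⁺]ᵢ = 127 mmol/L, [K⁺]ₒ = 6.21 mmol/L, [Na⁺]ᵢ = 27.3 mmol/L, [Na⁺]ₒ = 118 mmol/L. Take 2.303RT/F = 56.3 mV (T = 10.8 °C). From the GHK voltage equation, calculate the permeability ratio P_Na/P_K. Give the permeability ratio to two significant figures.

11

Let α = P_Na/P_K. GHK: Vm = 56.3·log₁₀[(Kₒ + α·Naₒ)/(Kᵢ + α·Naᵢ)].
10^(Vm/56.3) = 10^(27.0/56.3) = 3.017
So 3.017·(Kᵢ + α·Naᵢ) = Kₒ + α·Naₒ → α = (3.017·127.0 − 6.21) / (118.0 − 3.017·27.3)
α = (383.2 − 6.21) / (118.0 − 82.36) = 376.9/35.64 = 10.58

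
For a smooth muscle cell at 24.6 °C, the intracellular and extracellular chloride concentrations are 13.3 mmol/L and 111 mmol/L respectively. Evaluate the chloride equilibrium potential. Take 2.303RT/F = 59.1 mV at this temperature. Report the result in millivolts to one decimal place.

E = (59.1/z) · log₁₀([Cl⁻]_out/[Cl⁻]_in) with z = -1.
For an anion, dividing by z = -1 reverses the sign.
= (59.1/-1) · log₁₀(111/13.3) = -59.10 · log₁₀(8.346)
= -59.10 · (0.9215) = -54.46 mV

-54.5 mV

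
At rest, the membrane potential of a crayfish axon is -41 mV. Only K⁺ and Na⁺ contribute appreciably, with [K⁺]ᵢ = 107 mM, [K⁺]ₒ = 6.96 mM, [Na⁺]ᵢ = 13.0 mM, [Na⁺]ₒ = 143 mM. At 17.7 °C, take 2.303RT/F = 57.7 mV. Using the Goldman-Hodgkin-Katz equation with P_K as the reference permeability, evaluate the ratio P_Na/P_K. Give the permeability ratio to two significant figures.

0.099

Let α = P_Na/P_K. GHK: Vm = 57.7·log₁₀[(Kₒ + α·Naₒ)/(Kᵢ + α·Naᵢ)].
10^(Vm/57.7) = 10^(-41.0/57.7) = 0.19473
So 0.19473·(Kᵢ + α·Naᵢ) = Kₒ + α·Naₒ → α = (0.19473·107.0 − 6.96) / (143.0 − 0.19473·13.0)
α = (20.84 − 6.96) / (143.0 − 2.531) = 13.88/140.5 = 0.09878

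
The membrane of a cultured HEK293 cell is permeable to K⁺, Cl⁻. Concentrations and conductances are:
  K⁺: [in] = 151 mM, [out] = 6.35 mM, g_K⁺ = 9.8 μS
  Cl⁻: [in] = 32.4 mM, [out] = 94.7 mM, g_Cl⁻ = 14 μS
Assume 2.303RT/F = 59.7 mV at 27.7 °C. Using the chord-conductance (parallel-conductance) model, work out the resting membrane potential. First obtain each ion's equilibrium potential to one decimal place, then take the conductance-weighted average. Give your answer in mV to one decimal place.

E_K⁺ = (59.7/1)·log₁₀(6.35/151) = -82.2 mV
E_Cl⁻ = (59.7/-1)·log₁₀(94.7/32.4) = -27.8 mV
Vm = (Σ gᵢEᵢ)/(Σ gᵢ) = (9.8·-82.2 + 14·-27.8) / (9.8 + 14)
= -1194.76 / 23.8 = -50.20 mV

-50.2 mV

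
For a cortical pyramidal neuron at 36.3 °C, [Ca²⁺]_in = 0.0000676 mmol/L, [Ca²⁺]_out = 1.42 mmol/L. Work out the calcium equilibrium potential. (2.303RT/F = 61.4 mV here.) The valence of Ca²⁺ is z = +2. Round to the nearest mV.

E = (61.4/z) · log₁₀([Ca²⁺]_out/[Ca²⁺]_in) with z = +2.
= (61.4/2) · log₁₀(1.42/0.0000676) = 30.70 · log₁₀(2.101e+04)
= 30.70 · (4.3223) = 132.70 mV

133 mV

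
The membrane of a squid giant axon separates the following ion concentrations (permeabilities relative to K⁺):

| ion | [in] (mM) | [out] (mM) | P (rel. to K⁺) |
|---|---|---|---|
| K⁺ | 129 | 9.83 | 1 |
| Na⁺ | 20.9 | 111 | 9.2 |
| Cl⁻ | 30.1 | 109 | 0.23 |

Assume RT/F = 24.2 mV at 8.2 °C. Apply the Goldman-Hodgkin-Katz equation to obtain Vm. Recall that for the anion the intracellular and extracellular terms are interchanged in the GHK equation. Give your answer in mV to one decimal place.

26.6 mV

Vm = 24.2 · ln[(Σ P·[cation]ₒ + Σ P·[anion]ᵢ) / (Σ P·[cation]ᵢ + Σ P·[anion]ₒ)]
Numerator = 1×9.83 + 9.2×111 + 0.23×30.1 = 1038
Denominator = 1×129 + 9.2×20.9 + 0.23×109 = 346.3
Vm = 24.2 · ln(2.9968) = 24.2 × (1.0976) = 26.56 mV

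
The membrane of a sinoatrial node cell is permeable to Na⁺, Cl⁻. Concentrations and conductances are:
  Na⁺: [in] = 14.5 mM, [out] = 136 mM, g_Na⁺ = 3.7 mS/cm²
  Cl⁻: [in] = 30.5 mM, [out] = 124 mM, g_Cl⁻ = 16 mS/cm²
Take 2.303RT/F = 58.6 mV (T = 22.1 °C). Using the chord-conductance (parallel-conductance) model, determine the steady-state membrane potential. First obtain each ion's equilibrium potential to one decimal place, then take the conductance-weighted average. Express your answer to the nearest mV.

-18 mV

E_Na⁺ = (58.6/1)·log₁₀(136/14.5) = 57.0 mV
E_Cl⁻ = (58.6/-1)·log₁₀(124/30.5) = -35.7 mV
Vm = (Σ gᵢEᵢ)/(Σ gᵢ) = (3.7·57.0 + 16·-35.7) / (3.7 + 16)
= -360.30 / 19.7 = -18.29 mV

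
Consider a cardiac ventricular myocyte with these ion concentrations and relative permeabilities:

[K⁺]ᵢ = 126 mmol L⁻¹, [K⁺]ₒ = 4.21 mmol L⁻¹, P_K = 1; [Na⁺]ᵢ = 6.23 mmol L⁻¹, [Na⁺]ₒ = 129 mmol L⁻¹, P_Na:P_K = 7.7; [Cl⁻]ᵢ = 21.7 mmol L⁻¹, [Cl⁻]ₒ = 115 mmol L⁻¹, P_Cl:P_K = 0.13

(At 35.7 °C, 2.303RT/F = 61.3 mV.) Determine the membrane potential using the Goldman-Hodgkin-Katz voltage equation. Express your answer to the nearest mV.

Vm = 61.3 · log₁₀[(Σ P·[cation]ₒ + Σ P·[anion]ᵢ) / (Σ P·[cation]ᵢ + Σ P·[anion]ₒ)]
Numerator = 1×4.21 + 7.7×129 + 0.13×21.7 = 1000
Denominator = 1×126 + 7.7×6.23 + 0.13×115 = 188.9
Vm = 61.3 · log₁₀(5.295) = 61.3 × (0.7239) = 44.37 mV

44 mV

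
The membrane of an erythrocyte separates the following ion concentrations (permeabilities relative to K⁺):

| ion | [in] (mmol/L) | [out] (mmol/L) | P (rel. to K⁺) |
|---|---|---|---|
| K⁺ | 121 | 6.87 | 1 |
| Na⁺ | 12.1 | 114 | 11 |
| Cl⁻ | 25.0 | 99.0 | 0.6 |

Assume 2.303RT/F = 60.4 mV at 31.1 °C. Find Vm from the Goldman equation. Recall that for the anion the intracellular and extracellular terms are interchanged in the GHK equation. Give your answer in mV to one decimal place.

36.8 mV

Vm = 60.4 · log₁₀[(Σ P·[cation]ₒ + Σ P·[anion]ᵢ) / (Σ P·[cation]ᵢ + Σ P·[anion]ₒ)]
Numerator = 1×6.87 + 11×114 + 0.6×25.0 = 1276
Denominator = 1×121 + 11×12.1 + 0.6×99.0 = 313.5
Vm = 60.4 · log₁₀(4.0698) = 60.4 × (0.6096) = 36.82 mV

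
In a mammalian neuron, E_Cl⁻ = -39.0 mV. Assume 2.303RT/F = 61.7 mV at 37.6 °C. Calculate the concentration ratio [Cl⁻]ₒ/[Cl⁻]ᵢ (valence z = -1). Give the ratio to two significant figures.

4.3

log₁₀([out]/[in]) = E·z/(61.7) = -39.0 × -1 / 61.7 = 0.6321
[out]/[in] = 10^(0.6321) = 4.286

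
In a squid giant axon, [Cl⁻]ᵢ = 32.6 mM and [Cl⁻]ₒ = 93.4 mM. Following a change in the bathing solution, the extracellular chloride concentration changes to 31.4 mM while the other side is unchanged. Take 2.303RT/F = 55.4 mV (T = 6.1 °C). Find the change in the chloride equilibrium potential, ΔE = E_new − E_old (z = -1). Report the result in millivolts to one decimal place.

26.2 mV

E_old = (55.4/-1)·log₁₀(93.4/32.6) = -25.32 mV
E_new = (55.4/-1)·log₁₀(31.4/32.6) = 0.90 mV
ΔE = 0.90 − (-25.32) = 26.23 mV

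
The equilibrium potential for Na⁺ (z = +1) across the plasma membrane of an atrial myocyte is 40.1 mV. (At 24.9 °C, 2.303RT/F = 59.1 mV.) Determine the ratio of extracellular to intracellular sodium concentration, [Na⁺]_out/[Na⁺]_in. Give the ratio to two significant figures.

4.8

log₁₀([out]/[in]) = E·z/(59.1) = 40.1 × 1 / 59.1 = 0.6785
[out]/[in] = 10^(0.6785) = 4.77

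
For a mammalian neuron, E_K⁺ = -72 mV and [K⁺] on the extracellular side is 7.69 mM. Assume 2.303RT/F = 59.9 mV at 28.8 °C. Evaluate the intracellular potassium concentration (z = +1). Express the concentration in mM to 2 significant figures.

120 mM

Nernst: E = (59.9/1) · log₁₀([out]/[in]), so log₁₀([out]/[in]) = -72.0 × 1 / 59.9 = -1.2020.
[out]/[in] = 10^(-1.2020) = 0.06281.
[in] = 7.69 / 0.06281 = 122.4 mM.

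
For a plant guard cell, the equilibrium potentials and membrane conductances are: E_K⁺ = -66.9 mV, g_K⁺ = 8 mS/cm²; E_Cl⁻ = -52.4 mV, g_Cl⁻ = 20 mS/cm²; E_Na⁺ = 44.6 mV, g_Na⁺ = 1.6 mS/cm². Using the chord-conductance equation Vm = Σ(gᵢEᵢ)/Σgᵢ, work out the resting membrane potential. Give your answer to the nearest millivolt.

-51 mV

Σ gᵢEᵢ = 8·(-66.9) + 20·(-52.4) + 1.6·(44.6) = -1511.84
Σ gᵢ = 8 + 20 + 1.6 = 29.6
Vm = -1511.84 / 29.6 = -51.08 mV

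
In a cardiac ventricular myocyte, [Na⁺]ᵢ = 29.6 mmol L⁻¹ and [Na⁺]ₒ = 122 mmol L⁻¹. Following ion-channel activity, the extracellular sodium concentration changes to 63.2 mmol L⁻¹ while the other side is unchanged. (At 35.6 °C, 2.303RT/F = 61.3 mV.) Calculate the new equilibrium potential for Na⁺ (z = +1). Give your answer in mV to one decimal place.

After the shift: [Na⁺]_out = 63.2, [Na⁺]_in = 29.6 mmol L⁻¹.
E_new = (61.3/1)·log₁₀(63.2/29.6) = 61.30 · (0.3294) = 20.19 mV

20.2 mV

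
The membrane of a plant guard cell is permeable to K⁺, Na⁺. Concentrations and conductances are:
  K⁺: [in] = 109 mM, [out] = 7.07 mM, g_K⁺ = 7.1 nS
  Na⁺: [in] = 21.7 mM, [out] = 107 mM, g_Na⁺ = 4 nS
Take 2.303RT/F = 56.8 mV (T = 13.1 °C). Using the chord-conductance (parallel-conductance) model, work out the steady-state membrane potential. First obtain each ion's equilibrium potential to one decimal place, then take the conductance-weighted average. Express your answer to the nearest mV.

E_K⁺ = (56.8/1)·log₁₀(7.07/109) = -67.5 mV
E_Na⁺ = (56.8/1)·log₁₀(107/21.7) = 39.4 mV
Vm = (Σ gᵢEᵢ)/(Σ gᵢ) = (7.1·-67.5 + 4·39.4) / (7.1 + 4)
= -321.65 / 11.1 = -28.98 mV

-29 mV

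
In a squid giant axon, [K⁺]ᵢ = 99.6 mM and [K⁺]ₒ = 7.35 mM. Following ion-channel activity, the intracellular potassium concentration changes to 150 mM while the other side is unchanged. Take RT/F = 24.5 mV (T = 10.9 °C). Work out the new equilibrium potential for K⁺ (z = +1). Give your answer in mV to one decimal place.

-73.9 mV

After the shift: [K⁺]_out = 7.35, [K⁺]_in = 150 mM.
E_new = (24.5/1)·ln(7.35/150) = 24.50 · (-3.0159) = -73.89 mV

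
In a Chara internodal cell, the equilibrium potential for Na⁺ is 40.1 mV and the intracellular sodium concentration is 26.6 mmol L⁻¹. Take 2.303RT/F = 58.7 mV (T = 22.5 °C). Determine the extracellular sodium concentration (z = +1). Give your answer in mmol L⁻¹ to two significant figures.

130 mmol L⁻¹

Nernst: E = (58.7/1) · log₁₀([out]/[in]), so log₁₀([out]/[in]) = 40.1 × 1 / 58.7 = 0.6831.
[out]/[in] = 10^(0.6831) = 4.821.
[out] = 4.821 × 26.6 = 128.2 mmol L⁻¹.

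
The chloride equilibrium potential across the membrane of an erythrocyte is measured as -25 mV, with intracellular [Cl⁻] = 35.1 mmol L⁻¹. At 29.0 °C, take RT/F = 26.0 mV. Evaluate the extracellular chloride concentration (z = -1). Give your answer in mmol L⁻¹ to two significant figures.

92 mmol L⁻¹

Nernst: E = (26.0/-1) · ln([out]/[in]), so ln([out]/[in]) = -25.0 × -1 / 26.0 = 0.9615.
[out]/[in] = e^(0.9615) = 2.616.
[out] = 2.616 × 35.1 = 91.81 mmol L⁻¹.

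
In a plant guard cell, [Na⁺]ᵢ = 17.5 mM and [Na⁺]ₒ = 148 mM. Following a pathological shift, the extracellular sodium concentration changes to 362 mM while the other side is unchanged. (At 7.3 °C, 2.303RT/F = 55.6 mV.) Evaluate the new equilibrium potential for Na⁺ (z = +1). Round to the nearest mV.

73 mV

After the shift: [Na⁺]_out = 362, [Na⁺]_in = 17.5 mM.
E_new = (55.6/1)·log₁₀(362/17.5) = 55.60 · (1.3157) = 73.15 mV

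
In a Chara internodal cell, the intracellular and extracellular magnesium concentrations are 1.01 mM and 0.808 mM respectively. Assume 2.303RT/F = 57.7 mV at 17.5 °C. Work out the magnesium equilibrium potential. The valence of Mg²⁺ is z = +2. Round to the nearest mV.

E = (57.7/z) · log₁₀([Mg²⁺]_out/[Mg²⁺]_in) with z = +2.
= (57.7/2) · log₁₀(0.808/1.01) = 28.85 · log₁₀(0.8)
= 28.85 · (-0.0969) = -2.80 mV

-3 mV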